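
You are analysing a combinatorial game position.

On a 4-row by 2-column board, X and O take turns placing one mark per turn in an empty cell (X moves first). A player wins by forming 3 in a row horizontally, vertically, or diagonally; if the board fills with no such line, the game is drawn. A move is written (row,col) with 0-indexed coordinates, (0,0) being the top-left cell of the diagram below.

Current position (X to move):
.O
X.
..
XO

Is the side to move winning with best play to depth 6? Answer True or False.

X winning at [.O/X./../XO]: True

[.O/X./../XO] X move#1: (0,0):+0/XO/X./../XO, (1,1):+0/.O/XX/../XO, (2,0):+1/.O/X./X./XO*, (2,1):+0/.O/X./.X/XO
[.O/X./X./XO] end (terminal -1, O#2); searched .O/X./../XO to 6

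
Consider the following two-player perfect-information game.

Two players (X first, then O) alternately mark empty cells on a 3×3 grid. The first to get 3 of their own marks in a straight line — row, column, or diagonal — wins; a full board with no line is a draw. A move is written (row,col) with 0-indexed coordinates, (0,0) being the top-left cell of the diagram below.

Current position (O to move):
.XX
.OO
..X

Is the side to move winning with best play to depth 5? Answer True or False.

p1 O@[.XX/.OO/..X]: (0,0)[OXX/.OO/..X]+0 (1,0)[.XX/OOO/..X]+1* (2,0)[.XX/.OO/O.X]-1 (2,1)[.XX/.OO/.OX]-1
p2 X@[.XX/OOO/..X] terminal -1; root [.XX/.OO/..X] d5

O winning at [.XX/.OO/..X]: True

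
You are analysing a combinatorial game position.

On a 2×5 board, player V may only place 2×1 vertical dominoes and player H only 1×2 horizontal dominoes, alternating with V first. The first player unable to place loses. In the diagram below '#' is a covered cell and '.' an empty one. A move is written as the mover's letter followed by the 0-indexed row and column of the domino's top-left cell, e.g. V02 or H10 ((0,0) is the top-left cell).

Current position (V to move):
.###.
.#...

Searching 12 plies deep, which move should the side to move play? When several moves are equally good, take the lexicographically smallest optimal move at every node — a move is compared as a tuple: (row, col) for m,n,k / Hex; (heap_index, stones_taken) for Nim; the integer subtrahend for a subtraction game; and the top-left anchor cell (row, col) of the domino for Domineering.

V's best at [.###./.#...]: V04

p1 V@[.###./.#...]: V00[####./##...]-1 V04[.####/.#..#]+1*
p2 H@[.####/.#..#]: H12[.####/.####]-1*
p3 V@[.####/.####]: V00[#####/#####]+1*
p4 H@[#####/#####] terminal -1; root [.###./.#...] d12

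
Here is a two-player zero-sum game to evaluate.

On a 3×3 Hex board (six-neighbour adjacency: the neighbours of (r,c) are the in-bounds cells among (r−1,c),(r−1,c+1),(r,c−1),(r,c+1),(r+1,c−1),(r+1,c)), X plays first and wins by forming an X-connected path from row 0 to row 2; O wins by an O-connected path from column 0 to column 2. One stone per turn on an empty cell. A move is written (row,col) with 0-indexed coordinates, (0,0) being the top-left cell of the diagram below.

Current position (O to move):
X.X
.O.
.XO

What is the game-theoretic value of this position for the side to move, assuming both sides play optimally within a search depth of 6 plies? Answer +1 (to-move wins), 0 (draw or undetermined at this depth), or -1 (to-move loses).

value(X.X/.O./.XO, O) = +1

p1 O@[X.X/.O./.XO]: (0,1)[XOX/.O./.XO]-1 (1,0)[X.X/OO./.XO]-1 (1,2)[X.X/.OO/.XO]+1* (2,0)[X.X/.O./OXO]-1
p2 X@[X.X/.OO/.XO]: (0,1)[XXX/.OO/.XO]-1* (1,0)[X.X/XOO/.XO]-1 (2,0)[X.X/.OO/XXO]-1
p3 O@[XXX/.OO/.XO]: (1,0)[XXX/OOO/.XO]+1* (2,0)[XXX/.OO/OXO]+1
p4 X@[XXX/OOO/.XO] terminal -1; root [X.X/.O./.XO] d6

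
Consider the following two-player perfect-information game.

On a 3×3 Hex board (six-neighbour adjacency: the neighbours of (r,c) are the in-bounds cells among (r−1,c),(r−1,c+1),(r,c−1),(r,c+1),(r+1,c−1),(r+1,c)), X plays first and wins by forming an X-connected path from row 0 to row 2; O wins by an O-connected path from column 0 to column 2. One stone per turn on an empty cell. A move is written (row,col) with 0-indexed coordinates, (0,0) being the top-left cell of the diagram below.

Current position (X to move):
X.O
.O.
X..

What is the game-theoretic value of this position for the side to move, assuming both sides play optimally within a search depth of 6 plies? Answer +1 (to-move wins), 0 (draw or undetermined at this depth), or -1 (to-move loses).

value(X.O/.O./X.., X) = +1

ply 1, X at X.O/.O./X.. | (0,1)=-1→XXO/.O./X..; (1,0)=+1→X.O/XO./X..*; (1,2)=-1→X.O/.OX/X..; (2,1)=-1→X.O/.O./XX.; (2,2)=-1→X.O/.O./X.X
ply 2: X.O/XO./X.. is terminal -1 (O); from X.O/.O./X.. depth 6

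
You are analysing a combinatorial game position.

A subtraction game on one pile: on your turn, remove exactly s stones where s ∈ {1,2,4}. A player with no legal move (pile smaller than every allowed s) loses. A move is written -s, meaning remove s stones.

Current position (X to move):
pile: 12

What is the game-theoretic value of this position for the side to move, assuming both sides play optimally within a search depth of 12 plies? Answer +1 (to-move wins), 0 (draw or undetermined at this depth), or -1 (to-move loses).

p1 X@[12]: -1[11]-1* -2[10]-1 -4[8]-1
p2 O@[11]: -1[10]-1 -2[9]+1* -4[7]-1
p3 X@[9]: -1[8]-1* -2[7]-1 -4[5]-1
p4 O@[8]: -1[7]-1 -2[6]+1* -4[4]-1
p5 X@[6]: -1[5]-1* -2[4]-1 -4[2]-1
p6 O@[5]: -1[4]-1 -2[3]+1* -4[1]-1
p7 X@[3]: -1[2]-1* -2[1]-1
p8 O@[2]: -1[1]-1 -2[0]+1*
p9 X@[0] terminal -1; root [12] d12

value(12, X) = -1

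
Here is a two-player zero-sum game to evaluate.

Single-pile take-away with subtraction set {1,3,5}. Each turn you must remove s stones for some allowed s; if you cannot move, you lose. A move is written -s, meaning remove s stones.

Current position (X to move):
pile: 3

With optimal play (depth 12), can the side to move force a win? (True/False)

ply 1, X at 3 | -1=+1→2*; -3=+1→0
ply 2, O at 2 | -1=-1→1*
ply 3, X at 1 | -1=+1→0*
ply 4: 0 is terminal -1 (O); from 3 depth 12

X winning at [3]: True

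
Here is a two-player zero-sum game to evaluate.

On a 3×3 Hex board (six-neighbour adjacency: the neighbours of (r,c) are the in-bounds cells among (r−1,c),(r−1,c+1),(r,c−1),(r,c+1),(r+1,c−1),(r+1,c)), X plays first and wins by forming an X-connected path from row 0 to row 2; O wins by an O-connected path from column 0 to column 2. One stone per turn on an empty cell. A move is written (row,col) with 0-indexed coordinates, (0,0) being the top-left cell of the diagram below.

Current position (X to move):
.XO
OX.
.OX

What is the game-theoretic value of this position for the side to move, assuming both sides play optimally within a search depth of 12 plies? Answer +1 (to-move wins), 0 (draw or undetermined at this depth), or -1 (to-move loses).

p1 X@[.XO/OX./.OX]: (0,0)[XXO/OX./.OX]+1* (1,2)[.XO/OXX/.OX]+1 (2,0)[.XO/OX./XOX]+1
p2 O@[XXO/OX./.OX]: (1,2)[XXO/OXO/.OX]-1* (2,0)[XXO/OX./OOX]-1
p3 X@[XXO/OXO/.OX]: (2,0)[XXO/OXO/XOX]+1*
p4 O@[XXO/OXO/XOX] terminal -1; root [.XO/OX./.OX] d12

value(.XO/OX./.OX, X) = +1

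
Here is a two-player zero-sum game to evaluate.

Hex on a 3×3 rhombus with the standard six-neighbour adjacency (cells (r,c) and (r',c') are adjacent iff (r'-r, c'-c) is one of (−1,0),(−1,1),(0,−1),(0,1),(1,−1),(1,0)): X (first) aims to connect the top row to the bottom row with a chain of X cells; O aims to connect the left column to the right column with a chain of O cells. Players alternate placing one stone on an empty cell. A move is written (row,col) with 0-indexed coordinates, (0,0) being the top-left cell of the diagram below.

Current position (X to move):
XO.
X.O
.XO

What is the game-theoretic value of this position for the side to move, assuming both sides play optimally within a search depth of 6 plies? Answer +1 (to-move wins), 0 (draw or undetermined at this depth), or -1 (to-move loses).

value(XO./X.O/.XO, X) = +1

p1 X@[XO./X.O/.XO]: (0,2)[XOX/X.O/.XO]+1* (1,1)[XO./XXO/.XO]+1 (2,0)[XO./X.O/XXO]+1
p2 O@[XOX/X.O/.XO]: (1,1)[XOX/XOO/.XO]-1* (2,0)[XOX/X.O/OXO]-1
p3 X@[XOX/XOO/.XO]: (2,0)[XOX/XOO/XXO]+1*
p4 O@[XOX/XOO/XXO] terminal -1; root [XO./X.O/.XO] d6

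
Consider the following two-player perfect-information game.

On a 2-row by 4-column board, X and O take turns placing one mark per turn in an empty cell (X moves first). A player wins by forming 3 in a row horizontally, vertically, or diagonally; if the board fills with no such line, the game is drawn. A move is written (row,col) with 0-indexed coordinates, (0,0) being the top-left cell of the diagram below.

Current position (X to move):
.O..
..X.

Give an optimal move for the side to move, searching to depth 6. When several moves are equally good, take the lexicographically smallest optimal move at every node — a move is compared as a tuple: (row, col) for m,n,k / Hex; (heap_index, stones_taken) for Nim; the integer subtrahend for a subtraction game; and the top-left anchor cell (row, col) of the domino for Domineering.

[.O../..X.] X move#1: (0,0):+0/XO../..X., (0,2):+0/.OX./..X., (0,3):+0/.O.X/..X., (1,0):+0/.O../X.X., (1,1):+1/.O../.XX.*, (1,3):+0/.O../..XX
[.O../.XX.] O move#2: (0,0):-1/OO../.XX.*, (0,2):-1/.OO./.XX., (0,3):-1/.O.O/.XX., (1,0):-1/.O../OXX., (1,3):-1/.O../.XXO
[OO../.XX.] X move#3: (0,2):+1/OOX./.XX.*, (0,3):-1/OO.X/.XX., (1,0):+1/OO../XXX., (1,3):+1/OO../.XXX
[OOX./.XX.] O move#4: (0,3):-1/OOXO/.XX.*, (1,0):-1/OOX./OXX., (1,3):-1/OOX./.XXO
[OOXO/.XX.] X move#5: (1,0):+1/OOXO/XXX.*, (1,3):+1/OOXO/.XXX
[OOXO/XXX.] end (terminal -1, O#6); searched .O../..X. to 6

X's best at [.O../..X.]: (1,1)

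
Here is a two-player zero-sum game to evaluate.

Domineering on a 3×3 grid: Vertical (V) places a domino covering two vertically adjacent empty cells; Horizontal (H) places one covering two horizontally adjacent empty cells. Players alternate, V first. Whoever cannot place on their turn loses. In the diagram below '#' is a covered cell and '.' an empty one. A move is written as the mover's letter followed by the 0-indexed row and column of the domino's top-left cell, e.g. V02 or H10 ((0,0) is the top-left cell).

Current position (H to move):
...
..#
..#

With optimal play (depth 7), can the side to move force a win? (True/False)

H winning at [.../..#/..#]: True

ply 1, H at .../..#/..# | H00=-1→##./..#/..#; H01=-1→.##/..#/..#; H10=+1→.../###/..#*; H20=-1→.../..#/###
ply 2: .../###/..# is terminal -1 (V); from .../..#/..# depth 7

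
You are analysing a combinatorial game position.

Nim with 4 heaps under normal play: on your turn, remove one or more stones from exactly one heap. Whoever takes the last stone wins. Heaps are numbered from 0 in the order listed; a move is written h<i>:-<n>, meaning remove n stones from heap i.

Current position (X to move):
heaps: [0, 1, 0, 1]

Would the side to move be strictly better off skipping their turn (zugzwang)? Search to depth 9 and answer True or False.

ply 1, X at (0,1,0,1) | h1:-1=-1→(0,0,0,1)*; h3:-1=-1→(0,1,0,0)
ply 2, O at (0,0,0,1) | h3:-1=+1→(0,0,0,0)*
ply 3: (0,0,0,0) is terminal -1 (X); from (0,1,0,1) depth 9
if X skipped the turn, O would face:
~ ply 1, O at (0,1,0,1) | h1:-1=-1→(0,0,0,1)*; h3:-1=-1→(0,1,0,0)
~ ply 2, X at (0,0,0,1) | h3:-1=+1→(0,0,0,0)*
~ ply 3: (0,0,0,0) is terminal -1 (O); from (0,1,0,1) depth 9
compare (X): move=-1 vs pass=+1

zugzwang((0,1,0,1), X) = True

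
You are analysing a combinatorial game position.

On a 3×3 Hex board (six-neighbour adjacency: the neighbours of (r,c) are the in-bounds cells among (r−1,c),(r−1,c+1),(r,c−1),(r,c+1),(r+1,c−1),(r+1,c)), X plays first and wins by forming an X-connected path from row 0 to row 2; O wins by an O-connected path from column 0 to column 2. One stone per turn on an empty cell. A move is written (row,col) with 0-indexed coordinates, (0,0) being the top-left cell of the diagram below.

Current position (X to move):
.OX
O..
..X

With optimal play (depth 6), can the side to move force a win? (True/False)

X winning at [.OX/O../..X]: True

ply 1, X at .OX/O../..X | (0,0)=+1→XOX/O../..X*; (1,1)=+1→.OX/OX./..X; (1,2)=+1→.OX/O.X/..X; (2,0)=+1→.OX/O../X.X; (2,1)=+1→.OX/O../.XX
ply 2, O at XOX/O../..X | (1,1)=-1→XOX/OO./..X*; (1,2)=-1→XOX/O.O/..X; (2,0)=-1→XOX/O../O.X; (2,1)=-1→XOX/O../.OX
ply 3, X at XOX/OO./..X | (1,2)=+1→XOX/OOX/..X*; (2,0)=-1→XOX/OO./X.X; (2,1)=-1→XOX/OO./.XX
ply 4: XOX/OOX/..X is terminal -1 (O); from .OX/O../..X depth 6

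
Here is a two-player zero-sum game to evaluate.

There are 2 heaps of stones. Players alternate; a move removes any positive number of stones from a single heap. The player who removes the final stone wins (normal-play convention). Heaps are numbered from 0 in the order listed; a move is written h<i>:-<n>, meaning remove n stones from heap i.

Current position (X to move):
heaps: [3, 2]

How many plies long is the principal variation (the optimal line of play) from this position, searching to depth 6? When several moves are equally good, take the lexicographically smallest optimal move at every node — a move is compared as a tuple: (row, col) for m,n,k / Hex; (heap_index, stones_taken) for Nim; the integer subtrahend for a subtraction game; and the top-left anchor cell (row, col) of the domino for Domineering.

PV length from [(3,2)]: 5 plies

[(3,2)] X move#1: h0:-1:+1/(2,2)*, h0:-2:-1/(1,2), h0:-3:-1/(0,2), h1:-1:-1/(3,1), h1:-2:-1/(3,0)
[(2,2)] O move#2: h0:-1:-1/(1,2)*, h0:-2:-1/(0,2), h1:-1:-1/(2,1), h1:-2:-1/(2,0)
[(1,2)] X move#3: h0:-1:-1/(0,2), h1:-1:+1/(1,1)*, h1:-2:-1/(1,0)
[(1,1)] O move#4: h0:-1:-1/(0,1)*, h1:-1:-1/(1,0)
[(0,1)] X move#5: h1:-1:+1/(0,0)*
[(0,0)] end (terminal -1, O#6); searched (3,2) to 6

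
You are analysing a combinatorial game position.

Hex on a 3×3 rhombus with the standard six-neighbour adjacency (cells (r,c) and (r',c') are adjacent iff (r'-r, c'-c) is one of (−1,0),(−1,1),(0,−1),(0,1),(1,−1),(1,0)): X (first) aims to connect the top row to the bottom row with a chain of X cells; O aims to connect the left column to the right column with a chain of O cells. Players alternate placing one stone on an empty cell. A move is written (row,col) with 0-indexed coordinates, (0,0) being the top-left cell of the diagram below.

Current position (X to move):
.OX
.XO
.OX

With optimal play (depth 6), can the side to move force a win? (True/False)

p1 X@[.OX/.XO/.OX]: (0,0)[XOX/.XO/.OX]-1 (1,0)[.OX/XXO/.OX]-1 (2,0)[.OX/.XO/XOX]+1*
p2 O@[.OX/.XO/XOX] terminal -1; root [.OX/.XO/.OX] d6

X winning at [.OX/.XO/.OX]: True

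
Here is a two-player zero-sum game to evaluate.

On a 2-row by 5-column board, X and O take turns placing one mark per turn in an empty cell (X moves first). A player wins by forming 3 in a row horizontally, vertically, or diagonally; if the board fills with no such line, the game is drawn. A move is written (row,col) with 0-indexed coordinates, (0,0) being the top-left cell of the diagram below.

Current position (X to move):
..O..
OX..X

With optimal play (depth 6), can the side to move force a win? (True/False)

X winning at [..O../OX..X]: False

p1 X@[..O../OX..X]: (0,0)[X.O../OX..X]-1 (0,1)[.XO../OX..X]+0* (0,3)[..OX./OX..X]+0 (0,4)[..O.X/OX..X]-1 (1,2)[..O../OXX.X]+0 (1,3)[..O../OX.XX]+0
p2 O@[.XO../OX..X]: (0,0)[OXO../OX..X]+0* (0,3)[.XOO./OX..X]+0 (0,4)[.XO.O/OX..X]+0 (1,2)[.XO../OXO.X]+0 (1,3)[.XO../OX.OX]+0
p3 X@[OXO../OX..X]: (0,3)[OXOX./OX..X]+0* (0,4)[OXO.X/OX..X]+0 (1,2)[OXO../OXX.X]+0 (1,3)[OXO../OX.XX]+0
p4 O@[OXOX./OX..X]: (0,4)[OXOXO/OX..X]+0* (1,2)[OXOX./OXO.X]+0 (1,3)[OXOX./OX.OX]+0
p5 X@[OXOXO/OX..X]: (1,2)[OXOXO/OXX.X]+0* (1,3)[OXOXO/OX.XX]+0
p6 O@[OXOXO/OXX.X]: (1,3)[OXOXO/OXXOX]+0*
p7 X@[OXOXO/OXXOX] terminal +0; root [..O../OX..X] d6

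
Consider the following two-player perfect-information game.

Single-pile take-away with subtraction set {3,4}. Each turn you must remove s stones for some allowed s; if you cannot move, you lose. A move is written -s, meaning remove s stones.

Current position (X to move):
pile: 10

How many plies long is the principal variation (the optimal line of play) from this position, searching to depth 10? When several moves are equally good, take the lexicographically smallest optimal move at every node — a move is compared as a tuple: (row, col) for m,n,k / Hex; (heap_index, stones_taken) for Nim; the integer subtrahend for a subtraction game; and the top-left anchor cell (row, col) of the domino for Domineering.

[10] X move#1: -3:+1/7*, -4:-1/6
[7] O move#2: -3:-1/4*, -4:-1/3
[4] X move#3: -3:+1/1*, -4:+1/0
[1] end (terminal -1, O#4); searched 10 to 10

PV length from [10]: 3 plies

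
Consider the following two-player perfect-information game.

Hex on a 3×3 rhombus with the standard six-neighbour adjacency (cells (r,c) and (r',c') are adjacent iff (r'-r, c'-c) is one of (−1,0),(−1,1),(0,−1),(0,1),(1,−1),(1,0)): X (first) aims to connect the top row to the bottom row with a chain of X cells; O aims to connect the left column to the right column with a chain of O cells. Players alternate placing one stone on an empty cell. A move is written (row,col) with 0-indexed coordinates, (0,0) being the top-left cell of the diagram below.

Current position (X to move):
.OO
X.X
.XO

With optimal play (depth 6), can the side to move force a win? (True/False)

X winning at [.OO/X.X/.XO]: True

[.OO/X.X/.XO] X move#1: (0,0):+1/XOO/X.X/.XO*, (1,1):-1/.OO/XXX/.XO, (2,0):-1/.OO/X.X/XXO
[XOO/X.X/.XO] O move#2: (1,1):-1/XOO/XOX/.XO*, (2,0):-1/XOO/X.X/OXO
[XOO/XOX/.XO] X move#3: (2,0):+1/XOO/XOX/XXO*
[XOO/XOX/XXO] end (terminal -1, O#4); searched .OO/X.X/.XO to 6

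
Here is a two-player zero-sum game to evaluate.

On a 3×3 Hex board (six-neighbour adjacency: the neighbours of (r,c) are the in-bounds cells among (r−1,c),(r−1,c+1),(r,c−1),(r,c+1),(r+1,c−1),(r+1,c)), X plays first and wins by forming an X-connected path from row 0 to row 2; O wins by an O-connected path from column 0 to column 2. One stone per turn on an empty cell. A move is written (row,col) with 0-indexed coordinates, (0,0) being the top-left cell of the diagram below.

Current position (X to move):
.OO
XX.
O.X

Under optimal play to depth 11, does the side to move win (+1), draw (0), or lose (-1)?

[.OO/XX./O.X] X move#1: (0,0):+1/XOO/XX./O.X*, (1,2):-1/.OO/XXX/O.X, (2,1):-1/.OO/XX./OXX
[XOO/XX./O.X] O move#2: (1,2):-1/XOO/XXO/O.X*, (2,1):-1/XOO/XX./OOX
[XOO/XXO/O.X] X move#3: (2,1):+1/XOO/XXO/OXX*
[XOO/XXO/OXX] end (terminal -1, O#4); searched .OO/XX./O.X to 11

value(.OO/XX./O.X, X) = +1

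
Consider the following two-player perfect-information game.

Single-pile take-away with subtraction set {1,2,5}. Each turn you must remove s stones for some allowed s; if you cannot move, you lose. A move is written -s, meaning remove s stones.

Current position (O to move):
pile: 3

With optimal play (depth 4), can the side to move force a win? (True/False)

O winning at [3]: False

p1 O@[3]: -1[2]-1* -2[1]-1
p2 X@[2]: -1[1]-1 -2[0]+1*
p3 O@[0] terminal -1; root [3] d4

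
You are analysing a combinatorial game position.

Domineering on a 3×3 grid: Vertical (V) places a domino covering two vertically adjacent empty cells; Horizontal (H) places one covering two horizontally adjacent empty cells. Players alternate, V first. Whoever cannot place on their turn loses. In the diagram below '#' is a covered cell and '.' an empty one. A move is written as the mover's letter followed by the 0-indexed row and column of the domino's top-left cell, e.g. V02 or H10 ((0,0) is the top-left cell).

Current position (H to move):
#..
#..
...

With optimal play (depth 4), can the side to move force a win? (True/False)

H winning at [#../#../...]: True

p1 H@[#../#../...]: H01[###/#../...]-1 H11[#../###/...]+1* H20[#../#../##.]-1 H21[#../#../.##]-1
p2 V@[#../###/...] terminal -1; root [#../#../...] d4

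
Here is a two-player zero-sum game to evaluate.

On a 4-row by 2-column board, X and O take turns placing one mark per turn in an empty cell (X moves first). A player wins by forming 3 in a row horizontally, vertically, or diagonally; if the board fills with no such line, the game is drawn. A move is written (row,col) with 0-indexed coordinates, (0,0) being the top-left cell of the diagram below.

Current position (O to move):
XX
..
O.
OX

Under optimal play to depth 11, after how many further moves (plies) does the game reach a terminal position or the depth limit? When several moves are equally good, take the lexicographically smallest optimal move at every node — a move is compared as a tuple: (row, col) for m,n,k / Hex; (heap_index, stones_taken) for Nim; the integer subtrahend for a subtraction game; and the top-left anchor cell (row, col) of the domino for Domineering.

p1 O@[XX/../O./OX]: (1,0)[XX/O./O./OX]+1* (1,1)[XX/.O/O./OX]+0 (2,1)[XX/../OO/OX]+0
p2 X@[XX/O./O./OX] terminal -1; root [XX/../O./OX] d11

PV length from [XX/../O./OX]: 1 ply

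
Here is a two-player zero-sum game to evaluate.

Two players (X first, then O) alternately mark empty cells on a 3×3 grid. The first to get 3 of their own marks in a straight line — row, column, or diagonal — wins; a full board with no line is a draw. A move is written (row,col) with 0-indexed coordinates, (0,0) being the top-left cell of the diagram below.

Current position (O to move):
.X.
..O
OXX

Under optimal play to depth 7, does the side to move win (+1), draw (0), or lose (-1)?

ply 1, O at .X./..O/OXX | (0,0)=-1→OX./..O/OXX; (0,2)=-1→.XO/..O/OXX; (1,0)=-1→.X./O.O/OXX; (1,1)=+1→.X./.OO/OXX*
ply 2, X at .X./.OO/OXX | (0,0)=-1→XX./.OO/OXX*; (0,2)=-1→.XX/.OO/OXX; (1,0)=-1→.X./XOO/OXX
ply 3, O at XX./.OO/OXX | (0,2)=+1→XXO/.OO/OXX*; (1,0)=+1→XX./OOO/OXX
ply 4: XXO/.OO/OXX is terminal -1 (X); from .X./..O/OXX depth 7

value(.X./..O/OXX, O) = +1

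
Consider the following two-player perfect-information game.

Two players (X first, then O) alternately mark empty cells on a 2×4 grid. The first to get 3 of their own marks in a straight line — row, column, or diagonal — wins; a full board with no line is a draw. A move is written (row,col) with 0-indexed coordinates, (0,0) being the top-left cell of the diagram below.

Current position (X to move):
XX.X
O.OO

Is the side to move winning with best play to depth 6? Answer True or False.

[XX.X/O.OO] X move#1: (0,2):+1/XXXX/O.OO*, (1,1):+0/XX.X/OXOO
[XXXX/O.OO] end (terminal -1, O#2); searched XX.X/O.OO to 6

X winning at [XX.X/O.OO]: True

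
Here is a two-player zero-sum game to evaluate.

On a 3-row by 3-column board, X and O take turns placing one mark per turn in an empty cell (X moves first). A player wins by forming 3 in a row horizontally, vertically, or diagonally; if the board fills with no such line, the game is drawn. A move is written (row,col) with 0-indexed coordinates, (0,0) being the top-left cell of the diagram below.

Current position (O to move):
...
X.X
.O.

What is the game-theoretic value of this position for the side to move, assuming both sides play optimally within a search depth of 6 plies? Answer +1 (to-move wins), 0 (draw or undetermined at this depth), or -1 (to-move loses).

value(.../X.X/.O., O) = +1

[.../X.X/.O.] O move#1: (0,0):-1/O../X.X/.O., (0,1):-1/.O./X.X/.O., (0,2):-1/..O/X.X/.O., (1,1):+1/.../XOX/.O.*, (2,0):-1/.../X.X/OO., (2,2):-1/.../X.X/.OO
[.../XOX/.O.] X move#2: (0,0):-1/X../XOX/.O.*, (0,1):-1/.X./XOX/.O., (0,2):-1/..X/XOX/.O., (2,0):-1/.../XOX/XO., (2,2):-1/.../XOX/.OX
[X../XOX/.O.] O move#3: (0,1):+1/XO./XOX/.O.*, (0,2):-1/X.O/XOX/.O., (2,0):+1/X../XOX/OO., (2,2):-1/X../XOX/.OO
[XO./XOX/.O.] end (terminal -1, X#4); searched .../X.X/.O. to 6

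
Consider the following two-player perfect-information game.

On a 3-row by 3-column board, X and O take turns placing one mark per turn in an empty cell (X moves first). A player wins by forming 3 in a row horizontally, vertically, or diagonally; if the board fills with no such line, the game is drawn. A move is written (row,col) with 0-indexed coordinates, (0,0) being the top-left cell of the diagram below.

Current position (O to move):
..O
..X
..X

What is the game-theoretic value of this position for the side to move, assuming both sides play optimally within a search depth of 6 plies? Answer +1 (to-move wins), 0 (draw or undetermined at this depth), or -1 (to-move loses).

value(..O/..X/..X, O) = +1

p1 O@[..O/..X/..X]: (0,0)[O.O/..X/..X]+1* (0,1)[.OO/..X/..X]+1 (1,0)[..O/O.X/..X]+0 (1,1)[..O/.OX/..X]+0 (2,0)[..O/..X/O.X]-1 (2,1)[..O/..X/.OX]-1
p2 X@[O.O/..X/..X]: (0,1)[OXO/..X/..X]-1* (1,0)[O.O/X.X/..X]-1 (1,1)[O.O/.XX/..X]-1 (2,0)[O.O/..X/X.X]-1 (2,1)[O.O/..X/.XX]-1
p3 O@[OXO/..X/..X]: (1,0)[OXO/O.X/..X]+0 (1,1)[OXO/.OX/..X]+0 (2,0)[OXO/..X/O.X]+1* (2,1)[OXO/..X/.OX]+0
p4 X@[OXO/..X/O.X]: (1,0)[OXO/X.X/O.X]-1* (1,1)[OXO/.XX/O.X]-1 (2,1)[OXO/..X/OXX]-1
p5 O@[OXO/X.X/O.X]: (1,1)[OXO/XOX/O.X]+1* (2,1)[OXO/X.X/OOX]-1
p6 X@[OXO/XOX/O.X] terminal -1; root [..O/..X/..X] d6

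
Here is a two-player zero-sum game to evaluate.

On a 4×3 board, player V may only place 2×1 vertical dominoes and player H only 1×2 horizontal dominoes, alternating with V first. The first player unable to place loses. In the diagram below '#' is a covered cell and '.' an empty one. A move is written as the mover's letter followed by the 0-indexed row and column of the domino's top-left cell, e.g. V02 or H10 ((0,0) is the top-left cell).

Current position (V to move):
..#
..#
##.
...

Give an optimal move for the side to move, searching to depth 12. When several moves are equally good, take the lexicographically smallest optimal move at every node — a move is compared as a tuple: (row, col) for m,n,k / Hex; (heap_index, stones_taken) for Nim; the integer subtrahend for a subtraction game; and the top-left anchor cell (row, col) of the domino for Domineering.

ply 1, V at ..#/..#/##./... | V00=+1→#.#/#.#/##./...*; V01=+1→.##/.##/##./...; V22=-1→..#/..#/###/..#
ply 2, H at #.#/#.#/##./... | H30=-1→#.#/#.#/##./##.*; H31=-1→#.#/#.#/##./.##
ply 3, V at #.#/#.#/##./##. | V01=+1→###/###/##./##.*; V22=+1→#.#/#.#/###/###
ply 4: ###/###/##./##. is terminal -1 (H); from ..#/..#/##./... depth 12

V's best at [..#/..#/##./...]: V00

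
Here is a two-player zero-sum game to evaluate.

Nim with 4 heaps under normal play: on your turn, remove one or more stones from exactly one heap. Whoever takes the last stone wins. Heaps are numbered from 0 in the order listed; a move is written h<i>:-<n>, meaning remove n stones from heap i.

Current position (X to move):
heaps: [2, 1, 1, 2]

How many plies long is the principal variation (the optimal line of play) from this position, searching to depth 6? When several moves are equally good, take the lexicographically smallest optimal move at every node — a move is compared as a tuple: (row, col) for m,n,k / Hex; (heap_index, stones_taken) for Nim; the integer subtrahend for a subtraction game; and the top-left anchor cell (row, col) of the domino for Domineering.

PV length from [(2,1,1,2)]: 6 plies

p1 X@[(2,1,1,2)]: h0:-1[(1,1,1,2)]-1* h0:-2[(0,1,1,2)]-1 h1:-1[(2,0,1,2)]-1 h2:-1[(2,1,0,2)]-1 h3:-1[(2,1,1,1)]-1 h3:-2[(2,1,1,0)]-1
p2 O@[(1,1,1,2)]: h0:-1[(0,1,1,2)]-1 h1:-1[(1,0,1,2)]-1 h2:-1[(1,1,0,2)]-1 h3:-1[(1,1,1,1)]+1* h3:-2[(1,1,1,0)]-1
p3 X@[(1,1,1,1)]: h0:-1[(0,1,1,1)]-1* h1:-1[(1,0,1,1)]-1 h2:-1[(1,1,0,1)]-1 h3:-1[(1,1,1,0)]-1
p4 O@[(0,1,1,1)]: h1:-1[(0,0,1,1)]+1* h2:-1[(0,1,0,1)]+1 h3:-1[(0,1,1,0)]+1
p5 X@[(0,0,1,1)]: h2:-1[(0,0,0,1)]-1* h3:-1[(0,0,1,0)]-1
p6 O@[(0,0,0,1)]: h3:-1[(0,0,0,0)]+1*
p7 X@[(0,0,0,0)] terminal -1; root [(2,1,1,2)] d6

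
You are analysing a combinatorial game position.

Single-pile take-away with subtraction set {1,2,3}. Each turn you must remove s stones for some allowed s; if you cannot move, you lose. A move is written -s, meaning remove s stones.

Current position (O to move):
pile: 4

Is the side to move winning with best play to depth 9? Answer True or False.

O winning at [4]: False

p1 O@[4]: -1[3]-1* -2[2]-1 -3[1]-1
p2 X@[3]: -1[2]-1 -2[1]-1 -3[0]+1*
p3 O@[0] terminal -1; root [4] d9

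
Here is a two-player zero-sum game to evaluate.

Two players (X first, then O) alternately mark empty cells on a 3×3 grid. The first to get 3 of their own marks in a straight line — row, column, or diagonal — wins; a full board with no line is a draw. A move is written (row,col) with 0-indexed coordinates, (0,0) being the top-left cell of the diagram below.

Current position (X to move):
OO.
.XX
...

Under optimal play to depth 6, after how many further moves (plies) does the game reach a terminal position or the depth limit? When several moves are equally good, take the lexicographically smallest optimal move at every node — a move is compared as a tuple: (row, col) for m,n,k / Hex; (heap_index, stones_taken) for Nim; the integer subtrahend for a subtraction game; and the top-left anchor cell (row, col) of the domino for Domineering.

PV length from [OO./.XX/...]: 3 plies

[OO./.XX/...] X move#1: (0,2):+1/OOX/.XX/...*, (1,0):+1/OO./XXX/..., (2,0):-1/OO./.XX/X.., (2,1):-1/OO./.XX/.X., (2,2):-1/OO./.XX/..X
[OOX/.XX/...] O move#2: (1,0):-1/OOX/OXX/...*, (2,0):-1/OOX/.XX/O.., (2,1):-1/OOX/.XX/.O., (2,2):-1/OOX/.XX/..O
[OOX/OXX/...] X move#3: (2,0):+1/OOX/OXX/X..*, (2,1):-1/OOX/OXX/.X., (2,2):+1/OOX/OXX/..X
[OOX/OXX/X..] end (terminal -1, O#4); searched OO./.XX/... to 6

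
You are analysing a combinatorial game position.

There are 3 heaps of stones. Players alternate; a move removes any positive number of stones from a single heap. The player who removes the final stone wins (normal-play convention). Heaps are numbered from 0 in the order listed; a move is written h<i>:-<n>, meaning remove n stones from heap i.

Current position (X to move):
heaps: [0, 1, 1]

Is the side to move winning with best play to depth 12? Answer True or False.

X winning at [(0,1,1)]: False

ply 1, X at (0,1,1) | h1:-1=-1→(0,0,1)*; h2:-1=-1→(0,1,0)
ply 2, O at (0,0,1) | h2:-1=+1→(0,0,0)*
ply 3: (0,0,0) is terminal -1 (X); from (0,1,1) depth 12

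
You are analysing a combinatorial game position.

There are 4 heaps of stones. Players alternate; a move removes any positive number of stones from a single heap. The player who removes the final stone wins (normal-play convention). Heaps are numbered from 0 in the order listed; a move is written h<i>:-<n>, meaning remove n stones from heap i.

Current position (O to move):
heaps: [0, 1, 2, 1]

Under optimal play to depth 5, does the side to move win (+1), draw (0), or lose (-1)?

value((0,1,2,1), O) = +1

[(0,1,2,1)] O move#1: h1:-1:-1/(0,0,2,1), h2:-1:-1/(0,1,1,1), h2:-2:+1/(0,1,0,1)*, h3:-1:-1/(0,1,2,0)
[(0,1,0,1)] X move#2: h1:-1:-1/(0,0,0,1)*, h3:-1:-1/(0,1,0,0)
[(0,0,0,1)] O move#3: h3:-1:+1/(0,0,0,0)*
[(0,0,0,0)] end (terminal -1, X#4); searched (0,1,2,1) to 5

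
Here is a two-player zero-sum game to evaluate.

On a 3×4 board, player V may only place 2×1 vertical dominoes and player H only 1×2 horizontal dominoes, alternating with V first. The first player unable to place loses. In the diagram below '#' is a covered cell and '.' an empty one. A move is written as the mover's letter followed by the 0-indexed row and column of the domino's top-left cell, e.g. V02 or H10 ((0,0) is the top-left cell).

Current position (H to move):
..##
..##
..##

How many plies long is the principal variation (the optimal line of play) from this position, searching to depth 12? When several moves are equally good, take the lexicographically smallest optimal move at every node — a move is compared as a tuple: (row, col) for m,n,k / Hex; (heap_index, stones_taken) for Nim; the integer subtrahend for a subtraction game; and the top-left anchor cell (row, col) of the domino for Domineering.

p1 H@[..##/..##/..##]: H00[####/..##/..##]-1 H10[..##/####/..##]+1* H20[..##/..##/####]-1
p2 V@[..##/####/..##] terminal -1; root [..##/..##/..##] d12

PV length from [..##/..##/..##]: 1 ply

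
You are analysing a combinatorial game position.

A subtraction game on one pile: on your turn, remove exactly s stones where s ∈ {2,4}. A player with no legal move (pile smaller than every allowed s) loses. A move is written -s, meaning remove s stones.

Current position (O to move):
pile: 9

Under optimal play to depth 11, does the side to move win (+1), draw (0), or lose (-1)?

value(9, O) = +1

[9] O move#1: -2:+1/7*, -4:-1/5
[7] X move#2: -2:-1/5*, -4:-1/3
[5] O move#3: -2:-1/3, -4:+1/1*
[1] end (terminal -1, X#4); searched 9 to 11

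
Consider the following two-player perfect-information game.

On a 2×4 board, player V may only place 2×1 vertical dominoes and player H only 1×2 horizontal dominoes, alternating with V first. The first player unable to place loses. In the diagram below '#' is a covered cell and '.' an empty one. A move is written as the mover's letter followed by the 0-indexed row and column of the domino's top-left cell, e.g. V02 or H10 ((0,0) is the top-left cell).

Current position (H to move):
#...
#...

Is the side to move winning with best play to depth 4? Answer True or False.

[#.../#...] H move#1: H01:+1/###./#...*, H02:+1/#.##/#..., H11:+1/#.../###., H12:+1/#.../#.##
[###./#...] V move#2: V03:-1/####/#..#*
[####/#..#] H move#3: H11:+1/####/####*
[####/####] end (terminal -1, V#4); searched #.../#... to 4

H winning at [#.../#...]: True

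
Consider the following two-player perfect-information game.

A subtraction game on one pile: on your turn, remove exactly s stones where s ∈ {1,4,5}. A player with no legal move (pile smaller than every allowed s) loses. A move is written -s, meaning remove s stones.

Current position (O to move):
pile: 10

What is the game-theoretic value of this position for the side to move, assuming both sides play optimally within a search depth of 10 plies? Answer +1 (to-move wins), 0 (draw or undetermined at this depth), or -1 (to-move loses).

p1 O@[10]: -1[9]-1* -4[6]-1 -5[5]-1
p2 X@[9]: -1[8]+1* -4[5]-1 -5[4]-1
p3 O@[8]: -1[7]-1* -4[4]-1 -5[3]-1
p4 X@[7]: -1[6]-1 -4[3]-1 -5[2]+1*
p5 O@[2]: -1[1]-1*
p6 X@[1]: -1[0]+1*
p7 O@[0] terminal -1; root [10] d10

value(10, O) = -1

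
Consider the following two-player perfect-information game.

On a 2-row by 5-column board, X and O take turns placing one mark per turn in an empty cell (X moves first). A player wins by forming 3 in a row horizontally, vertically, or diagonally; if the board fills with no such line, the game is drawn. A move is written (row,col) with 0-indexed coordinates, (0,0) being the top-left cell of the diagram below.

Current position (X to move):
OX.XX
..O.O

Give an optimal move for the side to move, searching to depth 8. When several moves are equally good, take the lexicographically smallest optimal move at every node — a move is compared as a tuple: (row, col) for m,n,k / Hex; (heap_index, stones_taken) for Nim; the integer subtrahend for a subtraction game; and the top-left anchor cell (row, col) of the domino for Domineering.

p1 X@[OX.XX/..O.O]: (0,2)[OXXXX/..O.O]+1* (1,0)[OX.XX/X.O.O]-1 (1,1)[OX.XX/.XO.O]-1 (1,3)[OX.XX/..OXO]+0
p2 O@[OXXXX/..O.O] terminal -1; root [OX.XX/..O.O] d8

X's best at [OX.XX/..O.O]: (0,2)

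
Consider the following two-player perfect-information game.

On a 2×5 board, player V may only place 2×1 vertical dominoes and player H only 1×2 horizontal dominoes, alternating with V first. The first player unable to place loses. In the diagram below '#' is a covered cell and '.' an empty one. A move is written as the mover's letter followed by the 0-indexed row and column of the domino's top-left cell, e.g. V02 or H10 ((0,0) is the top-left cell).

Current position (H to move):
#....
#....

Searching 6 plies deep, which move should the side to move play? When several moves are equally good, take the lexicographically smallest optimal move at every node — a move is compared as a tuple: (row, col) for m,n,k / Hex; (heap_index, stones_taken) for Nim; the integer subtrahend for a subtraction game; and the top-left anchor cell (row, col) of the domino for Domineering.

H's best at [#..../#....]: H02

ply 1, H at #..../#.... | H01=-1→###../#....; H02=+1→#.##./#....*; H03=-1→#..##/#....; H11=-1→#..../###..; H12=+1→#..../#.##.; H13=-1→#..../#..##
ply 2, V at #.##./#.... | V01=-1→####./##...*; V04=-1→#.###/#...#
ply 3, H at ####./##... | H12=-1→####./####.; H13=+1→####./##.##*
ply 4: ####./##.## is terminal -1 (V); from #..../#.... depth 6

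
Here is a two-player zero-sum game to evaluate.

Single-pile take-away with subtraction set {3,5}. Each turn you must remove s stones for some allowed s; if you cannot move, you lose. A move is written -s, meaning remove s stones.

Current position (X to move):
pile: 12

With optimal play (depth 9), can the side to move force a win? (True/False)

X winning at [12]: True

[12] X move#1: -3:+1/9*, -5:-1/7
[9] O move#2: -3:-1/6*, -5:-1/4
[6] X move#3: -3:-1/3, -5:+1/1*
[1] end (terminal -1, O#4); searched 12 to 9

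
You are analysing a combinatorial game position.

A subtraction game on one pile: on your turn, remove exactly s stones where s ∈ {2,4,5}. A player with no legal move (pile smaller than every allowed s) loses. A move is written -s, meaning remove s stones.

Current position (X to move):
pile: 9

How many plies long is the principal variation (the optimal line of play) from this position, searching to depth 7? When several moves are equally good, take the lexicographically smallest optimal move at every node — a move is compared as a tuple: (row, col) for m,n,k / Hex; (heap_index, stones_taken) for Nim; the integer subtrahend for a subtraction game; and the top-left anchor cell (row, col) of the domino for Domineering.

[9] X move#1: -2:+1/7*, -4:-1/5, -5:-1/4
[7] O move#2: -2:-1/5*, -4:-1/3, -5:-1/2
[5] X move#3: -2:-1/3, -4:+1/1*, -5:+1/0
[1] end (terminal -1, O#4); searched 9 to 7

PV length from [9]: 3 plies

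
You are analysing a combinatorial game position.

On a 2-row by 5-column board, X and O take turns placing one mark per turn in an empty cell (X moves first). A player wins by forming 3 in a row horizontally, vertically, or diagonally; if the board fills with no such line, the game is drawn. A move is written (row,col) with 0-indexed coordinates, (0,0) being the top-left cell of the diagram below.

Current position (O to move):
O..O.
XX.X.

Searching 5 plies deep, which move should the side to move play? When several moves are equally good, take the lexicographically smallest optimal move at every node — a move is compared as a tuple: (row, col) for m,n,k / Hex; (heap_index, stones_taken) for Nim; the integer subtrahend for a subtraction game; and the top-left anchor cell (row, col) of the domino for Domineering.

p1 O@[O..O./XX.X.]: (0,1)[OO.O./XX.X.]-1 (0,2)[O.OO./XX.X.]-1 (0,4)[O..OO/XX.X.]-1 (1,2)[O..O./XXOX.]+0* (1,4)[O..O./XX.XO]-1
p2 X@[O..O./XXOX.]: (0,1)[OX.O./XXOX.]+0* (0,2)[O.XO./XXOX.]+0 (0,4)[O..OX/XXOX.]+0 (1,4)[O..O./XXOXX]-1
p3 O@[OX.O./XXOX.]: (0,2)[OXOO./XXOX.]+0* (0,4)[OX.OO/XXOX.]+0 (1,4)[OX.O./XXOXO]+0
p4 X@[OXOO./XXOX.]: (0,4)[OXOOX/XXOX.]+0* (1,4)[OXOO./XXOXX]-1
p5 O@[OXOOX/XXOX.]: (1,4)[OXOOX/XXOXO]+0*
p6 X@[OXOOX/XXOXO] terminal +0; root [O..O./XX.X.] d5

O's best at [O..O./XX.X.]: (1,2)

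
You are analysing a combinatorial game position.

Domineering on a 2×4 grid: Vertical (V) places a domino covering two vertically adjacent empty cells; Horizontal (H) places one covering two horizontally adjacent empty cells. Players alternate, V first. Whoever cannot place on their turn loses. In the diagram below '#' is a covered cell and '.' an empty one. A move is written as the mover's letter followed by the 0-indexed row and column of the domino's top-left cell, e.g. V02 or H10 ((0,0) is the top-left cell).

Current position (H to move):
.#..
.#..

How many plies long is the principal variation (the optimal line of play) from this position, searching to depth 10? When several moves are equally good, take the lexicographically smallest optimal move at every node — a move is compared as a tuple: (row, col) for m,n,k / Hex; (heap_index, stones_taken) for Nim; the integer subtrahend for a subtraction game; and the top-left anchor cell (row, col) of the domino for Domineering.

PV length from [.#../.#..]: 3 plies

ply 1, H at .#../.#.. | H02=+1→.###/.#..*; H12=+1→.#../.###
ply 2, V at .###/.#.. | V00=-1→####/##..*
ply 3, H at ####/##.. | H12=+1→####/####*
ply 4: ####/#### is terminal -1 (V); from .#../.#.. depth 10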